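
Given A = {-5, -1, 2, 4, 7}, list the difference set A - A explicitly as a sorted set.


A - A = {a - a' : a, a' ∈ A}.
Compute a - a' for each ordered pair (a, a'):
a = -5: -5--5=0, -5--1=-4, -5-2=-7, -5-4=-9, -5-7=-12
a = -1: -1--5=4, -1--1=0, -1-2=-3, -1-4=-5, -1-7=-8
a = 2: 2--5=7, 2--1=3, 2-2=0, 2-4=-2, 2-7=-5
a = 4: 4--5=9, 4--1=5, 4-2=2, 4-4=0, 4-7=-3
a = 7: 7--5=12, 7--1=8, 7-2=5, 7-4=3, 7-7=0
Collecting distinct values (and noting 0 appears from a-a):
A - A = {-12, -9, -8, -7, -5, -4, -3, -2, 0, 2, 3, 4, 5, 7, 8, 9, 12}
|A - A| = 17

A - A = {-12, -9, -8, -7, -5, -4, -3, -2, 0, 2, 3, 4, 5, 7, 8, 9, 12}


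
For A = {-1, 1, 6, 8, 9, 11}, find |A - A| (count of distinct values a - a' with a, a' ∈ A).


A - A = {a - a' : a, a' ∈ A}; |A| = 6.
Bounds: 2|A|-1 ≤ |A - A| ≤ |A|² - |A| + 1, i.e. 11 ≤ |A - A| ≤ 31.
Note: 0 ∈ A - A always (from a - a). The set is symmetric: if d ∈ A - A then -d ∈ A - A.
Enumerate nonzero differences d = a - a' with a > a' (then include -d):
Positive differences: {1, 2, 3, 5, 7, 8, 9, 10, 12}
Full difference set: {0} ∪ (positive diffs) ∪ (negative diffs).
|A - A| = 1 + 2·9 = 19 (matches direct enumeration: 19).

|A - A| = 19


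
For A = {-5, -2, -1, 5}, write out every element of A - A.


A - A = {a - a' : a, a' ∈ A}.
Compute a - a' for each ordered pair (a, a'):
a = -5: -5--5=0, -5--2=-3, -5--1=-4, -5-5=-10
a = -2: -2--5=3, -2--2=0, -2--1=-1, -2-5=-7
a = -1: -1--5=4, -1--2=1, -1--1=0, -1-5=-6
a = 5: 5--5=10, 5--2=7, 5--1=6, 5-5=0
Collecting distinct values (and noting 0 appears from a-a):
A - A = {-10, -7, -6, -4, -3, -1, 0, 1, 3, 4, 6, 7, 10}
|A - A| = 13

A - A = {-10, -7, -6, -4, -3, -1, 0, 1, 3, 4, 6, 7, 10}


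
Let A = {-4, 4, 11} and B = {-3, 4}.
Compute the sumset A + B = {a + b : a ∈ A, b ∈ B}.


A + B = {a + b : a ∈ A, b ∈ B}.
Enumerate all |A|·|B| = 3·2 = 6 pairs (a, b) and collect distinct sums.
a = -4: -4+-3=-7, -4+4=0
a = 4: 4+-3=1, 4+4=8
a = 11: 11+-3=8, 11+4=15
Collecting distinct sums: A + B = {-7, 0, 1, 8, 15}
|A + B| = 5

A + B = {-7, 0, 1, 8, 15}


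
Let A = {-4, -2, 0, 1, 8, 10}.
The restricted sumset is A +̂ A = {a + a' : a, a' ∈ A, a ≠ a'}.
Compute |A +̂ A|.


Restricted sumset: A +̂ A = {a + a' : a ∈ A, a' ∈ A, a ≠ a'}.
Equivalently, take A + A and drop any sum 2a that is achievable ONLY as a + a for a ∈ A (i.e. sums representable only with equal summands).
Enumerate pairs (a, a') with a < a' (symmetric, so each unordered pair gives one sum; this covers all a ≠ a'):
  -4 + -2 = -6
  -4 + 0 = -4
  -4 + 1 = -3
  -4 + 8 = 4
  -4 + 10 = 6
  -2 + 0 = -2
  -2 + 1 = -1
  -2 + 8 = 6
  -2 + 10 = 8
  0 + 1 = 1
  0 + 8 = 8
  0 + 10 = 10
  1 + 8 = 9
  1 + 10 = 11
  8 + 10 = 18
Collected distinct sums: {-6, -4, -3, -2, -1, 1, 4, 6, 8, 9, 10, 11, 18}
|A +̂ A| = 13
(Reference bound: |A +̂ A| ≥ 2|A| - 3 for |A| ≥ 2, with |A| = 6 giving ≥ 9.)

|A +̂ A| = 13


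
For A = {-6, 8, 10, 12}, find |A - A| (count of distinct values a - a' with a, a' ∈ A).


A - A = {a - a' : a, a' ∈ A}; |A| = 4.
Bounds: 2|A|-1 ≤ |A - A| ≤ |A|² - |A| + 1, i.e. 7 ≤ |A - A| ≤ 13.
Note: 0 ∈ A - A always (from a - a). The set is symmetric: if d ∈ A - A then -d ∈ A - A.
Enumerate nonzero differences d = a - a' with a > a' (then include -d):
Positive differences: {2, 4, 14, 16, 18}
Full difference set: {0} ∪ (positive diffs) ∪ (negative diffs).
|A - A| = 1 + 2·5 = 11 (matches direct enumeration: 11).

|A - A| = 11


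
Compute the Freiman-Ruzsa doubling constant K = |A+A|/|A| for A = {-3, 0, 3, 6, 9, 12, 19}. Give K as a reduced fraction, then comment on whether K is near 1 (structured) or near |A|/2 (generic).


|A| = 7.
Compute A + A by enumerating all 49 pairs.
A + A = {-6, -3, 0, 3, 6, 9, 12, 15, 16, 18, 19, 21, 22, 24, 25, 28, 31, 38}, so |A + A| = 18.
K = |A + A| / |A| = 18/7 (already in lowest terms) ≈ 2.5714.
Reference: AP of size 7 gives K = 13/7 ≈ 1.8571; a fully generic set of size 7 gives K ≈ 4.0000.

|A| = 7, |A + A| = 18, K = 18/7.


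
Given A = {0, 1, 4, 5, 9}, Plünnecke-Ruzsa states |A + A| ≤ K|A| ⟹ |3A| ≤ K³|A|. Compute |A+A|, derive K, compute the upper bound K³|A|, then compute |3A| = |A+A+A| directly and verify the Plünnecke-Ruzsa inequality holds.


|A| = 5.
Step 1: Compute A + A by enumerating all 25 pairs.
A + A = {0, 1, 2, 4, 5, 6, 8, 9, 10, 13, 14, 18}, so |A + A| = 12.
Step 2: Doubling constant K = |A + A|/|A| = 12/5 = 12/5 ≈ 2.4000.
Step 3: Plünnecke-Ruzsa gives |3A| ≤ K³·|A| = (2.4000)³ · 5 ≈ 69.1200.
Step 4: Compute 3A = A + A + A directly by enumerating all triples (a,b,c) ∈ A³; |3A| = 22.
Step 5: Check 22 ≤ 69.1200? Yes ✓.

K = 12/5, Plünnecke-Ruzsa bound K³|A| ≈ 69.1200, |3A| = 22, inequality holds.


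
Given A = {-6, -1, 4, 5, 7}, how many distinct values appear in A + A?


A + A = {a + a' : a, a' ∈ A}; |A| = 5.
General bounds: 2|A| - 1 ≤ |A + A| ≤ |A|(|A|+1)/2, i.e. 9 ≤ |A + A| ≤ 15.
Lower bound 2|A|-1 is attained iff A is an arithmetic progression.
Enumerate sums a + a' for a ≤ a' (symmetric, so this suffices):
a = -6: -6+-6=-12, -6+-1=-7, -6+4=-2, -6+5=-1, -6+7=1
a = -1: -1+-1=-2, -1+4=3, -1+5=4, -1+7=6
a = 4: 4+4=8, 4+5=9, 4+7=11
a = 5: 5+5=10, 5+7=12
a = 7: 7+7=14
Distinct sums: {-12, -7, -2, -1, 1, 3, 4, 6, 8, 9, 10, 11, 12, 14}
|A + A| = 14

|A + A| = 14


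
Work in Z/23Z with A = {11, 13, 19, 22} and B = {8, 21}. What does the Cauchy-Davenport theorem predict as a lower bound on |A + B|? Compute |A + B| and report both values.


Cauchy-Davenport: |A + B| ≥ min(p, |A| + |B| - 1) for A, B nonempty in Z/pZ.
|A| = 4, |B| = 2, p = 23.
CD lower bound = min(23, 4 + 2 - 1) = min(23, 5) = 5.
Compute A + B mod 23 directly:
a = 11: 11+8=19, 11+21=9
a = 13: 13+8=21, 13+21=11
a = 19: 19+8=4, 19+21=17
a = 22: 22+8=7, 22+21=20
A + B = {4, 7, 9, 11, 17, 19, 20, 21}, so |A + B| = 8.
Verify: 8 ≥ 5? Yes ✓.

CD lower bound = 5, actual |A + B| = 8.


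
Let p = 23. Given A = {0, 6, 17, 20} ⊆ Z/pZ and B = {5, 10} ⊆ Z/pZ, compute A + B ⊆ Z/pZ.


Work in Z/23Z: reduce every sum a + b modulo 23.
Enumerate all 8 pairs:
a = 0: 0+5=5, 0+10=10
a = 6: 6+5=11, 6+10=16
a = 17: 17+5=22, 17+10=4
a = 20: 20+5=2, 20+10=7
Distinct residues collected: {2, 4, 5, 7, 10, 11, 16, 22}
|A + B| = 8 (out of 23 total residues).

A + B = {2, 4, 5, 7, 10, 11, 16, 22}


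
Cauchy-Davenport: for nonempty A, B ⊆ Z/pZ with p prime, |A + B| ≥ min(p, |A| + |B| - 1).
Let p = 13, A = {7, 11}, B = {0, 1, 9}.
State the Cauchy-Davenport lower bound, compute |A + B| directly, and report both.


Cauchy-Davenport: |A + B| ≥ min(p, |A| + |B| - 1) for A, B nonempty in Z/pZ.
|A| = 2, |B| = 3, p = 13.
CD lower bound = min(13, 2 + 3 - 1) = min(13, 4) = 4.
Compute A + B mod 13 directly:
a = 7: 7+0=7, 7+1=8, 7+9=3
a = 11: 11+0=11, 11+1=12, 11+9=7
A + B = {3, 7, 8, 11, 12}, so |A + B| = 5.
Verify: 5 ≥ 4? Yes ✓.

CD lower bound = 4, actual |A + B| = 5.


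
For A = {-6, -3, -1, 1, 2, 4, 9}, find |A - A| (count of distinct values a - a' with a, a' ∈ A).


A - A = {a - a' : a, a' ∈ A}; |A| = 7.
Bounds: 2|A|-1 ≤ |A - A| ≤ |A|² - |A| + 1, i.e. 13 ≤ |A - A| ≤ 43.
Note: 0 ∈ A - A always (from a - a). The set is symmetric: if d ∈ A - A then -d ∈ A - A.
Enumerate nonzero differences d = a - a' with a > a' (then include -d):
Positive differences: {1, 2, 3, 4, 5, 7, 8, 10, 12, 15}
Full difference set: {0} ∪ (positive diffs) ∪ (negative diffs).
|A - A| = 1 + 2·10 = 21 (matches direct enumeration: 21).

|A - A| = 21


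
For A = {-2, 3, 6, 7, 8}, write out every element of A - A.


A - A = {a - a' : a, a' ∈ A}.
Compute a - a' for each ordered pair (a, a'):
a = -2: -2--2=0, -2-3=-5, -2-6=-8, -2-7=-9, -2-8=-10
a = 3: 3--2=5, 3-3=0, 3-6=-3, 3-7=-4, 3-8=-5
a = 6: 6--2=8, 6-3=3, 6-6=0, 6-7=-1, 6-8=-2
a = 7: 7--2=9, 7-3=4, 7-6=1, 7-7=0, 7-8=-1
a = 8: 8--2=10, 8-3=5, 8-6=2, 8-7=1, 8-8=0
Collecting distinct values (and noting 0 appears from a-a):
A - A = {-10, -9, -8, -5, -4, -3, -2, -1, 0, 1, 2, 3, 4, 5, 8, 9, 10}
|A - A| = 17

A - A = {-10, -9, -8, -5, -4, -3, -2, -1, 0, 1, 2, 3, 4, 5, 8, 9, 10}


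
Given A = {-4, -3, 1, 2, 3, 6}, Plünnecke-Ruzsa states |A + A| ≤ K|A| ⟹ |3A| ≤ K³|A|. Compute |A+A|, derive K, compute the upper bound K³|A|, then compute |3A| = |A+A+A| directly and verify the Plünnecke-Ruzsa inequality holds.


|A| = 6.
Step 1: Compute A + A by enumerating all 36 pairs.
A + A = {-8, -7, -6, -3, -2, -1, 0, 2, 3, 4, 5, 6, 7, 8, 9, 12}, so |A + A| = 16.
Step 2: Doubling constant K = |A + A|/|A| = 16/6 = 16/6 ≈ 2.6667.
Step 3: Plünnecke-Ruzsa gives |3A| ≤ K³·|A| = (2.6667)³ · 6 ≈ 113.7778.
Step 4: Compute 3A = A + A + A directly by enumerating all triples (a,b,c) ∈ A³; |3A| = 28.
Step 5: Check 28 ≤ 113.7778? Yes ✓.

K = 16/6, Plünnecke-Ruzsa bound K³|A| ≈ 113.7778, |3A| = 28, inequality holds.


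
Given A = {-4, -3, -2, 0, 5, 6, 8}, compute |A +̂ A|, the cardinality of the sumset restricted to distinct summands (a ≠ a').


Restricted sumset: A +̂ A = {a + a' : a ∈ A, a' ∈ A, a ≠ a'}.
Equivalently, take A + A and drop any sum 2a that is achievable ONLY as a + a for a ∈ A (i.e. sums representable only with equal summands).
Enumerate pairs (a, a') with a < a' (symmetric, so each unordered pair gives one sum; this covers all a ≠ a'):
  -4 + -3 = -7
  -4 + -2 = -6
  -4 + 0 = -4
  -4 + 5 = 1
  -4 + 6 = 2
  -4 + 8 = 4
  -3 + -2 = -5
  -3 + 0 = -3
  -3 + 5 = 2
  -3 + 6 = 3
  -3 + 8 = 5
  -2 + 0 = -2
  -2 + 5 = 3
  -2 + 6 = 4
  -2 + 8 = 6
  0 + 5 = 5
  0 + 6 = 6
  0 + 8 = 8
  5 + 6 = 11
  5 + 8 = 13
  6 + 8 = 14
Collected distinct sums: {-7, -6, -5, -4, -3, -2, 1, 2, 3, 4, 5, 6, 8, 11, 13, 14}
|A +̂ A| = 16
(Reference bound: |A +̂ A| ≥ 2|A| - 3 for |A| ≥ 2, with |A| = 7 giving ≥ 11.)

|A +̂ A| = 16


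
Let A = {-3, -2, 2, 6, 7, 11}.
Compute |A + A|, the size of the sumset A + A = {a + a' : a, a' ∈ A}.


A + A = {a + a' : a, a' ∈ A}; |A| = 6.
General bounds: 2|A| - 1 ≤ |A + A| ≤ |A|(|A|+1)/2, i.e. 11 ≤ |A + A| ≤ 21.
Lower bound 2|A|-1 is attained iff A is an arithmetic progression.
Enumerate sums a + a' for a ≤ a' (symmetric, so this suffices):
a = -3: -3+-3=-6, -3+-2=-5, -3+2=-1, -3+6=3, -3+7=4, -3+11=8
a = -2: -2+-2=-4, -2+2=0, -2+6=4, -2+7=5, -2+11=9
a = 2: 2+2=4, 2+6=8, 2+7=9, 2+11=13
a = 6: 6+6=12, 6+7=13, 6+11=17
a = 7: 7+7=14, 7+11=18
a = 11: 11+11=22
Distinct sums: {-6, -5, -4, -1, 0, 3, 4, 5, 8, 9, 12, 13, 14, 17, 18, 22}
|A + A| = 16

|A + A| = 16


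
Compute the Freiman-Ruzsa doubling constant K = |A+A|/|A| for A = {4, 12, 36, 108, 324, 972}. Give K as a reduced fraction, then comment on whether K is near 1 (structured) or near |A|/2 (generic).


|A| = 6.
Compute A + A by enumerating all 36 pairs.
A + A = {8, 16, 24, 40, 48, 72, 112, 120, 144, 216, 328, 336, 360, 432, 648, 976, 984, 1008, 1080, 1296, 1944}, so |A + A| = 21.
K = |A + A| / |A| = 21/6 = 7/2 ≈ 3.5000.
Reference: AP of size 6 gives K = 11/6 ≈ 1.8333; a fully generic set of size 6 gives K ≈ 3.5000.

|A| = 6, |A + A| = 21, K = 21/6 = 7/2.


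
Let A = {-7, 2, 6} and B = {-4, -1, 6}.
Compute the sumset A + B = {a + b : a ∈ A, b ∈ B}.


A + B = {a + b : a ∈ A, b ∈ B}.
Enumerate all |A|·|B| = 3·3 = 9 pairs (a, b) and collect distinct sums.
a = -7: -7+-4=-11, -7+-1=-8, -7+6=-1
a = 2: 2+-4=-2, 2+-1=1, 2+6=8
a = 6: 6+-4=2, 6+-1=5, 6+6=12
Collecting distinct sums: A + B = {-11, -8, -2, -1, 1, 2, 5, 8, 12}
|A + B| = 9

A + B = {-11, -8, -2, -1, 1, 2, 5, 8, 12}


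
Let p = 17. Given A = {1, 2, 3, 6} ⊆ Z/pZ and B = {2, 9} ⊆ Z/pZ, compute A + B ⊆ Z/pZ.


Work in Z/17Z: reduce every sum a + b modulo 17.
Enumerate all 8 pairs:
a = 1: 1+2=3, 1+9=10
a = 2: 2+2=4, 2+9=11
a = 3: 3+2=5, 3+9=12
a = 6: 6+2=8, 6+9=15
Distinct residues collected: {3, 4, 5, 8, 10, 11, 12, 15}
|A + B| = 8 (out of 17 total residues).

A + B = {3, 4, 5, 8, 10, 11, 12, 15}


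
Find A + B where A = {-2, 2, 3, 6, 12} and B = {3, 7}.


A + B = {a + b : a ∈ A, b ∈ B}.
Enumerate all |A|·|B| = 5·2 = 10 pairs (a, b) and collect distinct sums.
a = -2: -2+3=1, -2+7=5
a = 2: 2+3=5, 2+7=9
a = 3: 3+3=6, 3+7=10
a = 6: 6+3=9, 6+7=13
a = 12: 12+3=15, 12+7=19
Collecting distinct sums: A + B = {1, 5, 6, 9, 10, 13, 15, 19}
|A + B| = 8

A + B = {1, 5, 6, 9, 10, 13, 15, 19}


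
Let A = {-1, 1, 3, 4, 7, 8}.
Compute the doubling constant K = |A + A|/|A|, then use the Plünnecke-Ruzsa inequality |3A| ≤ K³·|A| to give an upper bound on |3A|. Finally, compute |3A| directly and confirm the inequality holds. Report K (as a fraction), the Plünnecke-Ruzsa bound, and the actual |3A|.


|A| = 6.
Step 1: Compute A + A by enumerating all 36 pairs.
A + A = {-2, 0, 2, 3, 4, 5, 6, 7, 8, 9, 10, 11, 12, 14, 15, 16}, so |A + A| = 16.
Step 2: Doubling constant K = |A + A|/|A| = 16/6 = 16/6 ≈ 2.6667.
Step 3: Plünnecke-Ruzsa gives |3A| ≤ K³·|A| = (2.6667)³ · 6 ≈ 113.7778.
Step 4: Compute 3A = A + A + A directly by enumerating all triples (a,b,c) ∈ A³; |3A| = 26.
Step 5: Check 26 ≤ 113.7778? Yes ✓.

K = 16/6, Plünnecke-Ruzsa bound K³|A| ≈ 113.7778, |3A| = 26, inequality holds.


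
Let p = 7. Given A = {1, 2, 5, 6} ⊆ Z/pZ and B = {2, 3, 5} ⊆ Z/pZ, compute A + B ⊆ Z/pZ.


Work in Z/7Z: reduce every sum a + b modulo 7.
Enumerate all 12 pairs:
a = 1: 1+2=3, 1+3=4, 1+5=6
a = 2: 2+2=4, 2+3=5, 2+5=0
a = 5: 5+2=0, 5+3=1, 5+5=3
a = 6: 6+2=1, 6+3=2, 6+5=4
Distinct residues collected: {0, 1, 2, 3, 4, 5, 6}
|A + B| = 7 (out of 7 total residues).

A + B = {0, 1, 2, 3, 4, 5, 6}


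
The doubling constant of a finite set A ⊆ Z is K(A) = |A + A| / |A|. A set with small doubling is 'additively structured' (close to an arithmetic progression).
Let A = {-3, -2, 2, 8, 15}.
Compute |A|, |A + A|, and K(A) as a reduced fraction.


|A| = 5.
Compute A + A by enumerating all 25 pairs.
A + A = {-6, -5, -4, -1, 0, 4, 5, 6, 10, 12, 13, 16, 17, 23, 30}, so |A + A| = 15.
K = |A + A| / |A| = 15/5 = 3/1 ≈ 3.0000.
Reference: AP of size 5 gives K = 9/5 ≈ 1.8000; a fully generic set of size 5 gives K ≈ 3.0000.

|A| = 5, |A + A| = 15, K = 15/5 = 3/1.


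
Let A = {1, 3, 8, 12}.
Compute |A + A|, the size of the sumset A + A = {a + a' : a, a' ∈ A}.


A + A = {a + a' : a, a' ∈ A}; |A| = 4.
General bounds: 2|A| - 1 ≤ |A + A| ≤ |A|(|A|+1)/2, i.e. 7 ≤ |A + A| ≤ 10.
Lower bound 2|A|-1 is attained iff A is an arithmetic progression.
Enumerate sums a + a' for a ≤ a' (symmetric, so this suffices):
a = 1: 1+1=2, 1+3=4, 1+8=9, 1+12=13
a = 3: 3+3=6, 3+8=11, 3+12=15
a = 8: 8+8=16, 8+12=20
a = 12: 12+12=24
Distinct sums: {2, 4, 6, 9, 11, 13, 15, 16, 20, 24}
|A + A| = 10

|A + A| = 10


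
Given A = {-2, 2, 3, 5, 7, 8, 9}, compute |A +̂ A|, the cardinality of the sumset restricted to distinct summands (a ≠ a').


Restricted sumset: A +̂ A = {a + a' : a ∈ A, a' ∈ A, a ≠ a'}.
Equivalently, take A + A and drop any sum 2a that is achievable ONLY as a + a for a ∈ A (i.e. sums representable only with equal summands).
Enumerate pairs (a, a') with a < a' (symmetric, so each unordered pair gives one sum; this covers all a ≠ a'):
  -2 + 2 = 0
  -2 + 3 = 1
  -2 + 5 = 3
  -2 + 7 = 5
  -2 + 8 = 6
  -2 + 9 = 7
  2 + 3 = 5
  2 + 5 = 7
  2 + 7 = 9
  2 + 8 = 10
  2 + 9 = 11
  3 + 5 = 8
  3 + 7 = 10
  3 + 8 = 11
  3 + 9 = 12
  5 + 7 = 12
  5 + 8 = 13
  5 + 9 = 14
  7 + 8 = 15
  7 + 9 = 16
  8 + 9 = 17
Collected distinct sums: {0, 1, 3, 5, 6, 7, 8, 9, 10, 11, 12, 13, 14, 15, 16, 17}
|A +̂ A| = 16
(Reference bound: |A +̂ A| ≥ 2|A| - 3 for |A| ≥ 2, with |A| = 7 giving ≥ 11.)

|A +̂ A| = 16


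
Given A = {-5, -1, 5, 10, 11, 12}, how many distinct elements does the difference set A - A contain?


A - A = {a - a' : a, a' ∈ A}; |A| = 6.
Bounds: 2|A|-1 ≤ |A - A| ≤ |A|² - |A| + 1, i.e. 11 ≤ |A - A| ≤ 31.
Note: 0 ∈ A - A always (from a - a). The set is symmetric: if d ∈ A - A then -d ∈ A - A.
Enumerate nonzero differences d = a - a' with a > a' (then include -d):
Positive differences: {1, 2, 4, 5, 6, 7, 10, 11, 12, 13, 15, 16, 17}
Full difference set: {0} ∪ (positive diffs) ∪ (negative diffs).
|A - A| = 1 + 2·13 = 27 (matches direct enumeration: 27).

|A - A| = 27


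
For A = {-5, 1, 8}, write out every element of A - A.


A - A = {a - a' : a, a' ∈ A}.
Compute a - a' for each ordered pair (a, a'):
a = -5: -5--5=0, -5-1=-6, -5-8=-13
a = 1: 1--5=6, 1-1=0, 1-8=-7
a = 8: 8--5=13, 8-1=7, 8-8=0
Collecting distinct values (and noting 0 appears from a-a):
A - A = {-13, -7, -6, 0, 6, 7, 13}
|A - A| = 7

A - A = {-13, -7, -6, 0, 6, 7, 13}


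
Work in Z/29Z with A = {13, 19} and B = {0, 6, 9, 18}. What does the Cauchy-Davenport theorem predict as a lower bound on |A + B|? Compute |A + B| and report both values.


Cauchy-Davenport: |A + B| ≥ min(p, |A| + |B| - 1) for A, B nonempty in Z/pZ.
|A| = 2, |B| = 4, p = 29.
CD lower bound = min(29, 2 + 4 - 1) = min(29, 5) = 5.
Compute A + B mod 29 directly:
a = 13: 13+0=13, 13+6=19, 13+9=22, 13+18=2
a = 19: 19+0=19, 19+6=25, 19+9=28, 19+18=8
A + B = {2, 8, 13, 19, 22, 25, 28}, so |A + B| = 7.
Verify: 7 ≥ 5? Yes ✓.

CD lower bound = 5, actual |A + B| = 7.


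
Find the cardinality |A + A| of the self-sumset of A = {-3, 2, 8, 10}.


A + A = {a + a' : a, a' ∈ A}; |A| = 4.
General bounds: 2|A| - 1 ≤ |A + A| ≤ |A|(|A|+1)/2, i.e. 7 ≤ |A + A| ≤ 10.
Lower bound 2|A|-1 is attained iff A is an arithmetic progression.
Enumerate sums a + a' for a ≤ a' (symmetric, so this suffices):
a = -3: -3+-3=-6, -3+2=-1, -3+8=5, -3+10=7
a = 2: 2+2=4, 2+8=10, 2+10=12
a = 8: 8+8=16, 8+10=18
a = 10: 10+10=20
Distinct sums: {-6, -1, 4, 5, 7, 10, 12, 16, 18, 20}
|A + A| = 10

|A + A| = 10


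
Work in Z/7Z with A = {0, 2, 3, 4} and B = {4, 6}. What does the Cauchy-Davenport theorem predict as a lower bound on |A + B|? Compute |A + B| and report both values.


Cauchy-Davenport: |A + B| ≥ min(p, |A| + |B| - 1) for A, B nonempty in Z/pZ.
|A| = 4, |B| = 2, p = 7.
CD lower bound = min(7, 4 + 2 - 1) = min(7, 5) = 5.
Compute A + B mod 7 directly:
a = 0: 0+4=4, 0+6=6
a = 2: 2+4=6, 2+6=1
a = 3: 3+4=0, 3+6=2
a = 4: 4+4=1, 4+6=3
A + B = {0, 1, 2, 3, 4, 6}, so |A + B| = 6.
Verify: 6 ≥ 5? Yes ✓.

CD lower bound = 5, actual |A + B| = 6.


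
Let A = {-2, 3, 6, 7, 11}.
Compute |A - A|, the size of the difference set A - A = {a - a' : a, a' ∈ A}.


A - A = {a - a' : a, a' ∈ A}; |A| = 5.
Bounds: 2|A|-1 ≤ |A - A| ≤ |A|² - |A| + 1, i.e. 9 ≤ |A - A| ≤ 21.
Note: 0 ∈ A - A always (from a - a). The set is symmetric: if d ∈ A - A then -d ∈ A - A.
Enumerate nonzero differences d = a - a' with a > a' (then include -d):
Positive differences: {1, 3, 4, 5, 8, 9, 13}
Full difference set: {0} ∪ (positive diffs) ∪ (negative diffs).
|A - A| = 1 + 2·7 = 15 (matches direct enumeration: 15).

|A - A| = 15


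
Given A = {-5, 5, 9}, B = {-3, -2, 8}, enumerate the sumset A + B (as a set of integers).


A + B = {a + b : a ∈ A, b ∈ B}.
Enumerate all |A|·|B| = 3·3 = 9 pairs (a, b) and collect distinct sums.
a = -5: -5+-3=-8, -5+-2=-7, -5+8=3
a = 5: 5+-3=2, 5+-2=3, 5+8=13
a = 9: 9+-3=6, 9+-2=7, 9+8=17
Collecting distinct sums: A + B = {-8, -7, 2, 3, 6, 7, 13, 17}
|A + B| = 8

A + B = {-8, -7, 2, 3, 6, 7, 13, 17}


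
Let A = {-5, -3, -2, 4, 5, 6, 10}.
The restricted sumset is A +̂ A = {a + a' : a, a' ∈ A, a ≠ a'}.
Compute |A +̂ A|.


Restricted sumset: A +̂ A = {a + a' : a ∈ A, a' ∈ A, a ≠ a'}.
Equivalently, take A + A and drop any sum 2a that is achievable ONLY as a + a for a ∈ A (i.e. sums representable only with equal summands).
Enumerate pairs (a, a') with a < a' (symmetric, so each unordered pair gives one sum; this covers all a ≠ a'):
  -5 + -3 = -8
  -5 + -2 = -7
  -5 + 4 = -1
  -5 + 5 = 0
  -5 + 6 = 1
  -5 + 10 = 5
  -3 + -2 = -5
  -3 + 4 = 1
  -3 + 5 = 2
  -3 + 6 = 3
  -3 + 10 = 7
  -2 + 4 = 2
  -2 + 5 = 3
  -2 + 6 = 4
  -2 + 10 = 8
  4 + 5 = 9
  4 + 6 = 10
  4 + 10 = 14
  5 + 6 = 11
  5 + 10 = 15
  6 + 10 = 16
Collected distinct sums: {-8, -7, -5, -1, 0, 1, 2, 3, 4, 5, 7, 8, 9, 10, 11, 14, 15, 16}
|A +̂ A| = 18
(Reference bound: |A +̂ A| ≥ 2|A| - 3 for |A| ≥ 2, with |A| = 7 giving ≥ 11.)

|A +̂ A| = 18


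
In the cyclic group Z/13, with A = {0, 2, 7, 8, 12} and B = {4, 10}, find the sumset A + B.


Work in Z/13Z: reduce every sum a + b modulo 13.
Enumerate all 10 pairs:
a = 0: 0+4=4, 0+10=10
a = 2: 2+4=6, 2+10=12
a = 7: 7+4=11, 7+10=4
a = 8: 8+4=12, 8+10=5
a = 12: 12+4=3, 12+10=9
Distinct residues collected: {3, 4, 5, 6, 9, 10, 11, 12}
|A + B| = 8 (out of 13 total residues).

A + B = {3, 4, 5, 6, 9, 10, 11, 12}


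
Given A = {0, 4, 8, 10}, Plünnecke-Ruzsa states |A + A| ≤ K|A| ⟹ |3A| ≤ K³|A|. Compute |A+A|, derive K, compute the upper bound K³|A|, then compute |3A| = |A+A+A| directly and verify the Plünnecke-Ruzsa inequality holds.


|A| = 4.
Step 1: Compute A + A by enumerating all 16 pairs.
A + A = {0, 4, 8, 10, 12, 14, 16, 18, 20}, so |A + A| = 9.
Step 2: Doubling constant K = |A + A|/|A| = 9/4 = 9/4 ≈ 2.2500.
Step 3: Plünnecke-Ruzsa gives |3A| ≤ K³·|A| = (2.2500)³ · 4 ≈ 45.5625.
Step 4: Compute 3A = A + A + A directly by enumerating all triples (a,b,c) ∈ A³; |3A| = 14.
Step 5: Check 14 ≤ 45.5625? Yes ✓.

K = 9/4, Plünnecke-Ruzsa bound K³|A| ≈ 45.5625, |3A| = 14, inequality holds.


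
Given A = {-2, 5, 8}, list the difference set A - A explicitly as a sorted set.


A - A = {a - a' : a, a' ∈ A}.
Compute a - a' for each ordered pair (a, a'):
a = -2: -2--2=0, -2-5=-7, -2-8=-10
a = 5: 5--2=7, 5-5=0, 5-8=-3
a = 8: 8--2=10, 8-5=3, 8-8=0
Collecting distinct values (and noting 0 appears from a-a):
A - A = {-10, -7, -3, 0, 3, 7, 10}
|A - A| = 7

A - A = {-10, -7, -3, 0, 3, 7, 10}


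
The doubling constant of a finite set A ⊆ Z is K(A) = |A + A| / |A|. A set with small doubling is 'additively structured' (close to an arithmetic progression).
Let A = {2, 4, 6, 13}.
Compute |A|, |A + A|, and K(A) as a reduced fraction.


|A| = 4.
Compute A + A by enumerating all 16 pairs.
A + A = {4, 6, 8, 10, 12, 15, 17, 19, 26}, so |A + A| = 9.
K = |A + A| / |A| = 9/4 (already in lowest terms) ≈ 2.2500.
Reference: AP of size 4 gives K = 7/4 ≈ 1.7500; a fully generic set of size 4 gives K ≈ 2.5000.

|A| = 4, |A + A| = 9, K = 9/4.


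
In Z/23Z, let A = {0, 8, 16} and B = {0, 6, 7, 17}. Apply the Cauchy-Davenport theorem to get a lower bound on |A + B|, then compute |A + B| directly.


Cauchy-Davenport: |A + B| ≥ min(p, |A| + |B| - 1) for A, B nonempty in Z/pZ.
|A| = 3, |B| = 4, p = 23.
CD lower bound = min(23, 3 + 4 - 1) = min(23, 6) = 6.
Compute A + B mod 23 directly:
a = 0: 0+0=0, 0+6=6, 0+7=7, 0+17=17
a = 8: 8+0=8, 8+6=14, 8+7=15, 8+17=2
a = 16: 16+0=16, 16+6=22, 16+7=0, 16+17=10
A + B = {0, 2, 6, 7, 8, 10, 14, 15, 16, 17, 22}, so |A + B| = 11.
Verify: 11 ≥ 6? Yes ✓.

CD lower bound = 6, actual |A + B| = 11.


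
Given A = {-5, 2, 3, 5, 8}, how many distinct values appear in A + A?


A + A = {a + a' : a, a' ∈ A}; |A| = 5.
General bounds: 2|A| - 1 ≤ |A + A| ≤ |A|(|A|+1)/2, i.e. 9 ≤ |A + A| ≤ 15.
Lower bound 2|A|-1 is attained iff A is an arithmetic progression.
Enumerate sums a + a' for a ≤ a' (symmetric, so this suffices):
a = -5: -5+-5=-10, -5+2=-3, -5+3=-2, -5+5=0, -5+8=3
a = 2: 2+2=4, 2+3=5, 2+5=7, 2+8=10
a = 3: 3+3=6, 3+5=8, 3+8=11
a = 5: 5+5=10, 5+8=13
a = 8: 8+8=16
Distinct sums: {-10, -3, -2, 0, 3, 4, 5, 6, 7, 8, 10, 11, 13, 16}
|A + A| = 14

|A + A| = 14


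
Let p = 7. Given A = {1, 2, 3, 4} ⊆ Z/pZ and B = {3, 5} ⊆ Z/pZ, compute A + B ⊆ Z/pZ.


Work in Z/7Z: reduce every sum a + b modulo 7.
Enumerate all 8 pairs:
a = 1: 1+3=4, 1+5=6
a = 2: 2+3=5, 2+5=0
a = 3: 3+3=6, 3+5=1
a = 4: 4+3=0, 4+5=2
Distinct residues collected: {0, 1, 2, 4, 5, 6}
|A + B| = 6 (out of 7 total residues).

A + B = {0, 1, 2, 4, 5, 6}


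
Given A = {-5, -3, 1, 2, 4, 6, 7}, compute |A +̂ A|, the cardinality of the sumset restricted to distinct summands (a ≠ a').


Restricted sumset: A +̂ A = {a + a' : a ∈ A, a' ∈ A, a ≠ a'}.
Equivalently, take A + A and drop any sum 2a that is achievable ONLY as a + a for a ∈ A (i.e. sums representable only with equal summands).
Enumerate pairs (a, a') with a < a' (symmetric, so each unordered pair gives one sum; this covers all a ≠ a'):
  -5 + -3 = -8
  -5 + 1 = -4
  -5 + 2 = -3
  -5 + 4 = -1
  -5 + 6 = 1
  -5 + 7 = 2
  -3 + 1 = -2
  -3 + 2 = -1
  -3 + 4 = 1
  -3 + 6 = 3
  -3 + 7 = 4
  1 + 2 = 3
  1 + 4 = 5
  1 + 6 = 7
  1 + 7 = 8
  2 + 4 = 6
  2 + 6 = 8
  2 + 7 = 9
  4 + 6 = 10
  4 + 7 = 11
  6 + 7 = 13
Collected distinct sums: {-8, -4, -3, -2, -1, 1, 2, 3, 4, 5, 6, 7, 8, 9, 10, 11, 13}
|A +̂ A| = 17
(Reference bound: |A +̂ A| ≥ 2|A| - 3 for |A| ≥ 2, with |A| = 7 giving ≥ 11.)

|A +̂ A| = 17


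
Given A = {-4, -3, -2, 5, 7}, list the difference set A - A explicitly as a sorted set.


A - A = {a - a' : a, a' ∈ A}.
Compute a - a' for each ordered pair (a, a'):
a = -4: -4--4=0, -4--3=-1, -4--2=-2, -4-5=-9, -4-7=-11
a = -3: -3--4=1, -3--3=0, -3--2=-1, -3-5=-8, -3-7=-10
a = -2: -2--4=2, -2--3=1, -2--2=0, -2-5=-7, -2-7=-9
a = 5: 5--4=9, 5--3=8, 5--2=7, 5-5=0, 5-7=-2
a = 7: 7--4=11, 7--3=10, 7--2=9, 7-5=2, 7-7=0
Collecting distinct values (and noting 0 appears from a-a):
A - A = {-11, -10, -9, -8, -7, -2, -1, 0, 1, 2, 7, 8, 9, 10, 11}
|A - A| = 15

A - A = {-11, -10, -9, -8, -7, -2, -1, 0, 1, 2, 7, 8, 9, 10, 11}


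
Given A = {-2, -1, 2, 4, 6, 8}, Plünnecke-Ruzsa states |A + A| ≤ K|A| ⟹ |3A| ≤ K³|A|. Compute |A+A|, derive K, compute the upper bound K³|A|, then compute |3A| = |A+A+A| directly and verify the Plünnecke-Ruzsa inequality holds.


|A| = 6.
Step 1: Compute A + A by enumerating all 36 pairs.
A + A = {-4, -3, -2, 0, 1, 2, 3, 4, 5, 6, 7, 8, 10, 12, 14, 16}, so |A + A| = 16.
Step 2: Doubling constant K = |A + A|/|A| = 16/6 = 16/6 ≈ 2.6667.
Step 3: Plünnecke-Ruzsa gives |3A| ≤ K³·|A| = (2.6667)³ · 6 ≈ 113.7778.
Step 4: Compute 3A = A + A + A directly by enumerating all triples (a,b,c) ∈ A³; |3A| = 27.
Step 5: Check 27 ≤ 113.7778? Yes ✓.

K = 16/6, Plünnecke-Ruzsa bound K³|A| ≈ 113.7778, |3A| = 27, inequality holds.


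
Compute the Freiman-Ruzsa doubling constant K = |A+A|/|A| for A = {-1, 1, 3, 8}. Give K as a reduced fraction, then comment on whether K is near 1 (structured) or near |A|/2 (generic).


|A| = 4.
Compute A + A by enumerating all 16 pairs.
A + A = {-2, 0, 2, 4, 6, 7, 9, 11, 16}, so |A + A| = 9.
K = |A + A| / |A| = 9/4 (already in lowest terms) ≈ 2.2500.
Reference: AP of size 4 gives K = 7/4 ≈ 1.7500; a fully generic set of size 4 gives K ≈ 2.5000.

|A| = 4, |A + A| = 9, K = 9/4.


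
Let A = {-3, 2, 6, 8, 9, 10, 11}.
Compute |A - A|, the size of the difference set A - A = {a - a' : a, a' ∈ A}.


A - A = {a - a' : a, a' ∈ A}; |A| = 7.
Bounds: 2|A|-1 ≤ |A - A| ≤ |A|² - |A| + 1, i.e. 13 ≤ |A - A| ≤ 43.
Note: 0 ∈ A - A always (from a - a). The set is symmetric: if d ∈ A - A then -d ∈ A - A.
Enumerate nonzero differences d = a - a' with a > a' (then include -d):
Positive differences: {1, 2, 3, 4, 5, 6, 7, 8, 9, 11, 12, 13, 14}
Full difference set: {0} ∪ (positive diffs) ∪ (negative diffs).
|A - A| = 1 + 2·13 = 27 (matches direct enumeration: 27).

|A - A| = 27


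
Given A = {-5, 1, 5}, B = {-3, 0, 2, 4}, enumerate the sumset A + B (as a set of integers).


A + B = {a + b : a ∈ A, b ∈ B}.
Enumerate all |A|·|B| = 3·4 = 12 pairs (a, b) and collect distinct sums.
a = -5: -5+-3=-8, -5+0=-5, -5+2=-3, -5+4=-1
a = 1: 1+-3=-2, 1+0=1, 1+2=3, 1+4=5
a = 5: 5+-3=2, 5+0=5, 5+2=7, 5+4=9
Collecting distinct sums: A + B = {-8, -5, -3, -2, -1, 1, 2, 3, 5, 7, 9}
|A + B| = 11

A + B = {-8, -5, -3, -2, -1, 1, 2, 3, 5, 7, 9}


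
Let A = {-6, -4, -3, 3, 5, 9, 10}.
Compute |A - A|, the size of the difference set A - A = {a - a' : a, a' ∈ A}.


A - A = {a - a' : a, a' ∈ A}; |A| = 7.
Bounds: 2|A|-1 ≤ |A - A| ≤ |A|² - |A| + 1, i.e. 13 ≤ |A - A| ≤ 43.
Note: 0 ∈ A - A always (from a - a). The set is symmetric: if d ∈ A - A then -d ∈ A - A.
Enumerate nonzero differences d = a - a' with a > a' (then include -d):
Positive differences: {1, 2, 3, 4, 5, 6, 7, 8, 9, 11, 12, 13, 14, 15, 16}
Full difference set: {0} ∪ (positive diffs) ∪ (negative diffs).
|A - A| = 1 + 2·15 = 31 (matches direct enumeration: 31).

|A - A| = 31


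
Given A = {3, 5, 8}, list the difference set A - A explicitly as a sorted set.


A - A = {a - a' : a, a' ∈ A}.
Compute a - a' for each ordered pair (a, a'):
a = 3: 3-3=0, 3-5=-2, 3-8=-5
a = 5: 5-3=2, 5-5=0, 5-8=-3
a = 8: 8-3=5, 8-5=3, 8-8=0
Collecting distinct values (and noting 0 appears from a-a):
A - A = {-5, -3, -2, 0, 2, 3, 5}
|A - A| = 7

A - A = {-5, -3, -2, 0, 2, 3, 5}


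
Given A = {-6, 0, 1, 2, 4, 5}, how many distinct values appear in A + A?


A + A = {a + a' : a, a' ∈ A}; |A| = 6.
General bounds: 2|A| - 1 ≤ |A + A| ≤ |A|(|A|+1)/2, i.e. 11 ≤ |A + A| ≤ 21.
Lower bound 2|A|-1 is attained iff A is an arithmetic progression.
Enumerate sums a + a' for a ≤ a' (symmetric, so this suffices):
a = -6: -6+-6=-12, -6+0=-6, -6+1=-5, -6+2=-4, -6+4=-2, -6+5=-1
a = 0: 0+0=0, 0+1=1, 0+2=2, 0+4=4, 0+5=5
a = 1: 1+1=2, 1+2=3, 1+4=5, 1+5=6
a = 2: 2+2=4, 2+4=6, 2+5=7
a = 4: 4+4=8, 4+5=9
a = 5: 5+5=10
Distinct sums: {-12, -6, -5, -4, -2, -1, 0, 1, 2, 3, 4, 5, 6, 7, 8, 9, 10}
|A + A| = 17

|A + A| = 17


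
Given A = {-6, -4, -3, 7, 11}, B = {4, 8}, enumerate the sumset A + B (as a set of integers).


A + B = {a + b : a ∈ A, b ∈ B}.
Enumerate all |A|·|B| = 5·2 = 10 pairs (a, b) and collect distinct sums.
a = -6: -6+4=-2, -6+8=2
a = -4: -4+4=0, -4+8=4
a = -3: -3+4=1, -3+8=5
a = 7: 7+4=11, 7+8=15
a = 11: 11+4=15, 11+8=19
Collecting distinct sums: A + B = {-2, 0, 1, 2, 4, 5, 11, 15, 19}
|A + B| = 9

A + B = {-2, 0, 1, 2, 4, 5, 11, 15, 19}


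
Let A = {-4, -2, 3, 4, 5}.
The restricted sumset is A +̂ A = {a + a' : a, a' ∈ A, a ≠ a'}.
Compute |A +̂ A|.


Restricted sumset: A +̂ A = {a + a' : a ∈ A, a' ∈ A, a ≠ a'}.
Equivalently, take A + A and drop any sum 2a that is achievable ONLY as a + a for a ∈ A (i.e. sums representable only with equal summands).
Enumerate pairs (a, a') with a < a' (symmetric, so each unordered pair gives one sum; this covers all a ≠ a'):
  -4 + -2 = -6
  -4 + 3 = -1
  -4 + 4 = 0
  -4 + 5 = 1
  -2 + 3 = 1
  -2 + 4 = 2
  -2 + 5 = 3
  3 + 4 = 7
  3 + 5 = 8
  4 + 5 = 9
Collected distinct sums: {-6, -1, 0, 1, 2, 3, 7, 8, 9}
|A +̂ A| = 9
(Reference bound: |A +̂ A| ≥ 2|A| - 3 for |A| ≥ 2, with |A| = 5 giving ≥ 7.)

|A +̂ A| = 9


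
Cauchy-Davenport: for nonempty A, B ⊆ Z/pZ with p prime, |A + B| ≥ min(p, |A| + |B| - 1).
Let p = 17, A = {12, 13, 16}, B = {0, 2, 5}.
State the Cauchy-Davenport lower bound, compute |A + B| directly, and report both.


Cauchy-Davenport: |A + B| ≥ min(p, |A| + |B| - 1) for A, B nonempty in Z/pZ.
|A| = 3, |B| = 3, p = 17.
CD lower bound = min(17, 3 + 3 - 1) = min(17, 5) = 5.
Compute A + B mod 17 directly:
a = 12: 12+0=12, 12+2=14, 12+5=0
a = 13: 13+0=13, 13+2=15, 13+5=1
a = 16: 16+0=16, 16+2=1, 16+5=4
A + B = {0, 1, 4, 12, 13, 14, 15, 16}, so |A + B| = 8.
Verify: 8 ≥ 5? Yes ✓.

CD lower bound = 5, actual |A + B| = 8.


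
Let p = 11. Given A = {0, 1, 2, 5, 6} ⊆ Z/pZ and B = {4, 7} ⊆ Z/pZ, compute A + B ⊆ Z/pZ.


Work in Z/11Z: reduce every sum a + b modulo 11.
Enumerate all 10 pairs:
a = 0: 0+4=4, 0+7=7
a = 1: 1+4=5, 1+7=8
a = 2: 2+4=6, 2+7=9
a = 5: 5+4=9, 5+7=1
a = 6: 6+4=10, 6+7=2
Distinct residues collected: {1, 2, 4, 5, 6, 7, 8, 9, 10}
|A + B| = 9 (out of 11 total residues).

A + B = {1, 2, 4, 5, 6, 7, 8, 9, 10}


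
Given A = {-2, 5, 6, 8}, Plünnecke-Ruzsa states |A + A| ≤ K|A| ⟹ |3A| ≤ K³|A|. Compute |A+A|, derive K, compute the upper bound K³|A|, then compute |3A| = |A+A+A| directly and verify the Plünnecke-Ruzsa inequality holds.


|A| = 4.
Step 1: Compute A + A by enumerating all 16 pairs.
A + A = {-4, 3, 4, 6, 10, 11, 12, 13, 14, 16}, so |A + A| = 10.
Step 2: Doubling constant K = |A + A|/|A| = 10/4 = 10/4 ≈ 2.5000.
Step 3: Plünnecke-Ruzsa gives |3A| ≤ K³·|A| = (2.5000)³ · 4 ≈ 62.5000.
Step 4: Compute 3A = A + A + A directly by enumerating all triples (a,b,c) ∈ A³; |3A| = 19.
Step 5: Check 19 ≤ 62.5000? Yes ✓.

K = 10/4, Plünnecke-Ruzsa bound K³|A| ≈ 62.5000, |3A| = 19, inequality holds.


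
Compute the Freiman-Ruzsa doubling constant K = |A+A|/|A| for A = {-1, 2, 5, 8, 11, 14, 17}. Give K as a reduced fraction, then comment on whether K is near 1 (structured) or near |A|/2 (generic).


|A| = 7.
Compute A + A by enumerating all 49 pairs.
A + A = {-2, 1, 4, 7, 10, 13, 16, 19, 22, 25, 28, 31, 34}, so |A + A| = 13.
K = |A + A| / |A| = 13/7 (already in lowest terms) ≈ 1.8571.
Reference: AP of size 7 gives K = 13/7 ≈ 1.8571; a fully generic set of size 7 gives K ≈ 4.0000.

|A| = 7, |A + A| = 13, K = 13/7.


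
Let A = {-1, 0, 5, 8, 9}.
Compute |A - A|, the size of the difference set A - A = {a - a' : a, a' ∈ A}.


A - A = {a - a' : a, a' ∈ A}; |A| = 5.
Bounds: 2|A|-1 ≤ |A - A| ≤ |A|² - |A| + 1, i.e. 9 ≤ |A - A| ≤ 21.
Note: 0 ∈ A - A always (from a - a). The set is symmetric: if d ∈ A - A then -d ∈ A - A.
Enumerate nonzero differences d = a - a' with a > a' (then include -d):
Positive differences: {1, 3, 4, 5, 6, 8, 9, 10}
Full difference set: {0} ∪ (positive diffs) ∪ (negative diffs).
|A - A| = 1 + 2·8 = 17 (matches direct enumeration: 17).

|A - A| = 17


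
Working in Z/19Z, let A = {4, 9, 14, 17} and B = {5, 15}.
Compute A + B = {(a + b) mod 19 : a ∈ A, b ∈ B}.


Work in Z/19Z: reduce every sum a + b modulo 19.
Enumerate all 8 pairs:
a = 4: 4+5=9, 4+15=0
a = 9: 9+5=14, 9+15=5
a = 14: 14+5=0, 14+15=10
a = 17: 17+5=3, 17+15=13
Distinct residues collected: {0, 3, 5, 9, 10, 13, 14}
|A + B| = 7 (out of 19 total residues).

A + B = {0, 3, 5, 9, 10, 13, 14}


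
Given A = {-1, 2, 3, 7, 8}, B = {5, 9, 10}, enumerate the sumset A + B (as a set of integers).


A + B = {a + b : a ∈ A, b ∈ B}.
Enumerate all |A|·|B| = 5·3 = 15 pairs (a, b) and collect distinct sums.
a = -1: -1+5=4, -1+9=8, -1+10=9
a = 2: 2+5=7, 2+9=11, 2+10=12
a = 3: 3+5=8, 3+9=12, 3+10=13
a = 7: 7+5=12, 7+9=16, 7+10=17
a = 8: 8+5=13, 8+9=17, 8+10=18
Collecting distinct sums: A + B = {4, 7, 8, 9, 11, 12, 13, 16, 17, 18}
|A + B| = 10

A + B = {4, 7, 8, 9, 11, 12, 13, 16, 17, 18}


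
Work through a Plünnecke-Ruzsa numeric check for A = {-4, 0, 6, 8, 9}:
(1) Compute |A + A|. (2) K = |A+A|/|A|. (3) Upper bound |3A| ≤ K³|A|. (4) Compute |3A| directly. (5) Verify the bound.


|A| = 5.
Step 1: Compute A + A by enumerating all 25 pairs.
A + A = {-8, -4, 0, 2, 4, 5, 6, 8, 9, 12, 14, 15, 16, 17, 18}, so |A + A| = 15.
Step 2: Doubling constant K = |A + A|/|A| = 15/5 = 15/5 ≈ 3.0000.
Step 3: Plünnecke-Ruzsa gives |3A| ≤ K³·|A| = (3.0000)³ · 5 ≈ 135.0000.
Step 4: Compute 3A = A + A + A directly by enumerating all triples (a,b,c) ∈ A³; |3A| = 29.
Step 5: Check 29 ≤ 135.0000? Yes ✓.

K = 15/5, Plünnecke-Ruzsa bound K³|A| ≈ 135.0000, |3A| = 29, inequality holds.


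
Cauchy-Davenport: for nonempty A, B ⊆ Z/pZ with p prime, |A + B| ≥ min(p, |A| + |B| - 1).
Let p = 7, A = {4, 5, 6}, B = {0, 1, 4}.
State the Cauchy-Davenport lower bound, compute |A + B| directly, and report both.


Cauchy-Davenport: |A + B| ≥ min(p, |A| + |B| - 1) for A, B nonempty in Z/pZ.
|A| = 3, |B| = 3, p = 7.
CD lower bound = min(7, 3 + 3 - 1) = min(7, 5) = 5.
Compute A + B mod 7 directly:
a = 4: 4+0=4, 4+1=5, 4+4=1
a = 5: 5+0=5, 5+1=6, 5+4=2
a = 6: 6+0=6, 6+1=0, 6+4=3
A + B = {0, 1, 2, 3, 4, 5, 6}, so |A + B| = 7.
Verify: 7 ≥ 5? Yes ✓.

CD lower bound = 5, actual |A + B| = 7.


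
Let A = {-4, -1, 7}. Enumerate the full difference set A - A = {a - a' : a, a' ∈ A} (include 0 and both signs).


A - A = {a - a' : a, a' ∈ A}.
Compute a - a' for each ordered pair (a, a'):
a = -4: -4--4=0, -4--1=-3, -4-7=-11
a = -1: -1--4=3, -1--1=0, -1-7=-8
a = 7: 7--4=11, 7--1=8, 7-7=0
Collecting distinct values (and noting 0 appears from a-a):
A - A = {-11, -8, -3, 0, 3, 8, 11}
|A - A| = 7

A - A = {-11, -8, -3, 0, 3, 8, 11}


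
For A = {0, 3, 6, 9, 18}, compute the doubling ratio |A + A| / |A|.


|A| = 5.
Compute A + A by enumerating all 25 pairs.
A + A = {0, 3, 6, 9, 12, 15, 18, 21, 24, 27, 36}, so |A + A| = 11.
K = |A + A| / |A| = 11/5 (already in lowest terms) ≈ 2.2000.
Reference: AP of size 5 gives K = 9/5 ≈ 1.8000; a fully generic set of size 5 gives K ≈ 3.0000.

|A| = 5, |A + A| = 11, K = 11/5.


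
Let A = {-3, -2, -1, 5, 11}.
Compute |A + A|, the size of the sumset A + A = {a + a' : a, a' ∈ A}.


A + A = {a + a' : a, a' ∈ A}; |A| = 5.
General bounds: 2|A| - 1 ≤ |A + A| ≤ |A|(|A|+1)/2, i.e. 9 ≤ |A + A| ≤ 15.
Lower bound 2|A|-1 is attained iff A is an arithmetic progression.
Enumerate sums a + a' for a ≤ a' (symmetric, so this suffices):
a = -3: -3+-3=-6, -3+-2=-5, -3+-1=-4, -3+5=2, -3+11=8
a = -2: -2+-2=-4, -2+-1=-3, -2+5=3, -2+11=9
a = -1: -1+-1=-2, -1+5=4, -1+11=10
a = 5: 5+5=10, 5+11=16
a = 11: 11+11=22
Distinct sums: {-6, -5, -4, -3, -2, 2, 3, 4, 8, 9, 10, 16, 22}
|A + A| = 13

|A + A| = 13


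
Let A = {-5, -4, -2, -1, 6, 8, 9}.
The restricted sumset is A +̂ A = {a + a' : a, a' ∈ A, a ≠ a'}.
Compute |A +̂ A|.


Restricted sumset: A +̂ A = {a + a' : a ∈ A, a' ∈ A, a ≠ a'}.
Equivalently, take A + A and drop any sum 2a that is achievable ONLY as a + a for a ∈ A (i.e. sums representable only with equal summands).
Enumerate pairs (a, a') with a < a' (symmetric, so each unordered pair gives one sum; this covers all a ≠ a'):
  -5 + -4 = -9
  -5 + -2 = -7
  -5 + -1 = -6
  -5 + 6 = 1
  -5 + 8 = 3
  -5 + 9 = 4
  -4 + -2 = -6
  -4 + -1 = -5
  -4 + 6 = 2
  -4 + 8 = 4
  -4 + 9 = 5
  -2 + -1 = -3
  -2 + 6 = 4
  -2 + 8 = 6
  -2 + 9 = 7
  -1 + 6 = 5
  -1 + 8 = 7
  -1 + 9 = 8
  6 + 8 = 14
  6 + 9 = 15
  8 + 9 = 17
Collected distinct sums: {-9, -7, -6, -5, -3, 1, 2, 3, 4, 5, 6, 7, 8, 14, 15, 17}
|A +̂ A| = 16
(Reference bound: |A +̂ A| ≥ 2|A| - 3 for |A| ≥ 2, with |A| = 7 giving ≥ 11.)

|A +̂ A| = 16


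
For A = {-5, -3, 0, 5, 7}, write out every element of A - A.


A - A = {a - a' : a, a' ∈ A}.
Compute a - a' for each ordered pair (a, a'):
a = -5: -5--5=0, -5--3=-2, -5-0=-5, -5-5=-10, -5-7=-12
a = -3: -3--5=2, -3--3=0, -3-0=-3, -3-5=-8, -3-7=-10
a = 0: 0--5=5, 0--3=3, 0-0=0, 0-5=-5, 0-7=-7
a = 5: 5--5=10, 5--3=8, 5-0=5, 5-5=0, 5-7=-2
a = 7: 7--5=12, 7--3=10, 7-0=7, 7-5=2, 7-7=0
Collecting distinct values (and noting 0 appears from a-a):
A - A = {-12, -10, -8, -7, -5, -3, -2, 0, 2, 3, 5, 7, 8, 10, 12}
|A - A| = 15

A - A = {-12, -10, -8, -7, -5, -3, -2, 0, 2, 3, 5, 7, 8, 10, 12}


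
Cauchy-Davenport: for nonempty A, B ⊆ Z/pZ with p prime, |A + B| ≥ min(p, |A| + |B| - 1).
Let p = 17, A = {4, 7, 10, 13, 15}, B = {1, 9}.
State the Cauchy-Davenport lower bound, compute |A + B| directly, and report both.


Cauchy-Davenport: |A + B| ≥ min(p, |A| + |B| - 1) for A, B nonempty in Z/pZ.
|A| = 5, |B| = 2, p = 17.
CD lower bound = min(17, 5 + 2 - 1) = min(17, 6) = 6.
Compute A + B mod 17 directly:
a = 4: 4+1=5, 4+9=13
a = 7: 7+1=8, 7+9=16
a = 10: 10+1=11, 10+9=2
a = 13: 13+1=14, 13+9=5
a = 15: 15+1=16, 15+9=7
A + B = {2, 5, 7, 8, 11, 13, 14, 16}, so |A + B| = 8.
Verify: 8 ≥ 6? Yes ✓.

CD lower bound = 6, actual |A + B| = 8.


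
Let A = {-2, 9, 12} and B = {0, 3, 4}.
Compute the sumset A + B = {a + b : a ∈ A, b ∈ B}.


A + B = {a + b : a ∈ A, b ∈ B}.
Enumerate all |A|·|B| = 3·3 = 9 pairs (a, b) and collect distinct sums.
a = -2: -2+0=-2, -2+3=1, -2+4=2
a = 9: 9+0=9, 9+3=12, 9+4=13
a = 12: 12+0=12, 12+3=15, 12+4=16
Collecting distinct sums: A + B = {-2, 1, 2, 9, 12, 13, 15, 16}
|A + B| = 8

A + B = {-2, 1, 2, 9, 12, 13, 15, 16}


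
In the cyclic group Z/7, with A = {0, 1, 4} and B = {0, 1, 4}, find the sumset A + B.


Work in Z/7Z: reduce every sum a + b modulo 7.
Enumerate all 9 pairs:
a = 0: 0+0=0, 0+1=1, 0+4=4
a = 1: 1+0=1, 1+1=2, 1+4=5
a = 4: 4+0=4, 4+1=5, 4+4=1
Distinct residues collected: {0, 1, 2, 4, 5}
|A + B| = 5 (out of 7 total residues).

A + B = {0, 1, 2, 4, 5}


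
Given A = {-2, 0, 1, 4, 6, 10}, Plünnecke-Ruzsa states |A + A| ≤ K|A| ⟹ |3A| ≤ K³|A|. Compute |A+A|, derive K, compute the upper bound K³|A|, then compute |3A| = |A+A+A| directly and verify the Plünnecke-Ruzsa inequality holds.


|A| = 6.
Step 1: Compute A + A by enumerating all 36 pairs.
A + A = {-4, -2, -1, 0, 1, 2, 4, 5, 6, 7, 8, 10, 11, 12, 14, 16, 20}, so |A + A| = 17.
Step 2: Doubling constant K = |A + A|/|A| = 17/6 = 17/6 ≈ 2.8333.
Step 3: Plünnecke-Ruzsa gives |3A| ≤ K³·|A| = (2.8333)³ · 6 ≈ 136.4722.
Step 4: Compute 3A = A + A + A directly by enumerating all triples (a,b,c) ∈ A³; |3A| = 30.
Step 5: Check 30 ≤ 136.4722? Yes ✓.

K = 17/6, Plünnecke-Ruzsa bound K³|A| ≈ 136.4722, |3A| = 30, inequality holds.
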